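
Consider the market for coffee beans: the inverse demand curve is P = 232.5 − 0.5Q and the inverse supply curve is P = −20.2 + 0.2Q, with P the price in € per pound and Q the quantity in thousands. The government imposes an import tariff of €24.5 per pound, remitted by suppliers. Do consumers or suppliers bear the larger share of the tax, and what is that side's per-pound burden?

Consumers bear the larger share: €17.5 per pound.

Inverting to Q(P) form: Qd = 465 − 2P; Qs = 5P + 101.
Without the tax, 465 − 2P = 5P + 101 gives 7P = 364, so P* = €52 and Q* = 361.
With the tax collected from suppliers, supply shifts: Qs = 5(P − 24.5) + 101.
Solving gives Q = 326 with consumers paying €69.5 and suppliers receiving €45 (the €24.5 wedge).
Per-pound burden: consumers €17.5, suppliers €7.
Consumers take the larger share because demand is less price-elastic here (demand slope 2 vs supply slope 5).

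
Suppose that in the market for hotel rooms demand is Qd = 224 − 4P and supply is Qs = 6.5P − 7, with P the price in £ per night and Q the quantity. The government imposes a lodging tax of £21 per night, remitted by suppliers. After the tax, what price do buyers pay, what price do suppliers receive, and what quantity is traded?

Before the tax: set 224 − 4P = 6.5P − 7 → P* = £22, Q* = 136.
With the tax collected from suppliers, supply shifts: Qs = 6.5(P − 21) − 7.
Solving gives Q = 84 with buyers paying £35 and suppliers receiving £14 (the £21 wedge).
The less price-elastic side of the market bears the larger share of a per-unit tax.

Buyers pay £35; suppliers receive £14; quantity = 84.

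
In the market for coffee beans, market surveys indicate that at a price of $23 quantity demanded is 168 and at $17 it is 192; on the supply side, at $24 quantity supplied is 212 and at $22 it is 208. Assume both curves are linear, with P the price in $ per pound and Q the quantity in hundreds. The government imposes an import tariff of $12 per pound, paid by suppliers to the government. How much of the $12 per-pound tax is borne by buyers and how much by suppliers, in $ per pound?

Demand slope: (192 − 168)/(17 − 23) = -4, so Qd = 260 − 4P.
Supply slope: (208 − 212)/(22 − 24) = 2, so Qs = 2P + 164.
Without the tax, 260 − 4P = 2P + 164 gives 6P = 96, so P* = $16 and Q* = 196.
With the tax collected from suppliers, supply shifts: Qs = 2(P − 12) + 164.
New equilibrium: buyers pay $20, suppliers receive $8, Q = 180. (Wedge: Pb − Ps = 12.)
Burden on buyers: $4; on suppliers: $8. (They sum to $12.)

Buyers bear $4 per pound; suppliers bear $8 per pound.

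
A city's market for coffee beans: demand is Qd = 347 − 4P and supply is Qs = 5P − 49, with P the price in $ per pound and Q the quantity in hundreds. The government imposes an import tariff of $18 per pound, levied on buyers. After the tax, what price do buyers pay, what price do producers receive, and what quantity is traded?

Before the tax: set 347 − 4P = 5P − 49 → P* = $44, Q* = 171.
With the tax collected from buyers, demand (in seller-price terms) shifts: Qd = 347 − 4(P + 18).
New equilibrium: buyers pay $54, producers receive $36, Q = 131. (Wedge: Pb − Ps = 18.)
The less price-elastic side of the market bears the larger share of a per-unit tax.

Buyers pay $54; producers receive $36; quantity = 131.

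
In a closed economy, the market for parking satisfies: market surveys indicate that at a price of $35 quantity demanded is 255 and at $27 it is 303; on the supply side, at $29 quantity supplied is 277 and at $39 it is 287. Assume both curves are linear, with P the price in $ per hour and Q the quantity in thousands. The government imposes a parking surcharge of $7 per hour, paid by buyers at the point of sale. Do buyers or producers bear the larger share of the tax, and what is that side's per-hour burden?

Demand slope: (303 − 255)/(27 − 35) = -6, so Qd = 465 − 6P.
Supply slope: (287 − 277)/(39 − 29) = 1, so Qs = P + 248.
Before the tax: set 465 − 6P = P + 248 → P* = $31, Q* = 279.
With the tax collected from buyers, demand (in seller-price terms) shifts: Qd = 465 − 6(P + 7).
New equilibrium: buyers pay $32, producers receive $25, Q = 273. (Wedge: Pb − Ps = 7.)
Per-hour burden: buyers $1, producers $6.
Producers take the larger share because supply is less price-elastic here (demand slope 6 vs supply slope 1).

Producers bear the larger share: $6 per hour.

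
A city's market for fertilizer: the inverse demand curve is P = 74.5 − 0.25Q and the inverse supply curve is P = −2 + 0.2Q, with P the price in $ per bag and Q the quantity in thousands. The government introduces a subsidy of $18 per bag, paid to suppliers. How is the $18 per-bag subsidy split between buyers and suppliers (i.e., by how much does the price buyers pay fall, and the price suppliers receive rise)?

Inverting to Q(P) form: Qd = 298 − 4P; Qs = 5P + 10.
Before the subsidy: set 298 − 4P = 5P + 10 → P* = $32, Q* = 170.
With a per-unit subsidy paid to suppliers, each receives P + 18 per unit sold, so supply becomes Qs = 5(P + 18) + 10.
Solving gives Q = 210 with buyers paying $22 and suppliers receiving $40 (the $18 wedge).
Gain to buyers: $10; to suppliers: $8. (They sum to $18.)

Buyers gain $10 per bag; suppliers gain $8 per bag.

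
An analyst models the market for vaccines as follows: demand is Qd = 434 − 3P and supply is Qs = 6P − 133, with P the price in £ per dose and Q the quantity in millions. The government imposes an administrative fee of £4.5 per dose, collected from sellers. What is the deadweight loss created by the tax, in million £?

Deadweight loss = £20.25 million.

Before the tax: set 434 − 3P = 6P − 133 → P* = £63, Q* = 245.
With the tax collected from sellers, supply shifts: Qs = 6(P − 4.5) − 133.
Solving gives Q = 236 with buyers paying £66 and sellers receiving £61.5 (the £4.5 wedge).
Quantity falls by |ΔQ| = |245 − 236| = 9.
DWL = ½ · t · |ΔQ| = ½ · 4.5 · 9 = £20.25.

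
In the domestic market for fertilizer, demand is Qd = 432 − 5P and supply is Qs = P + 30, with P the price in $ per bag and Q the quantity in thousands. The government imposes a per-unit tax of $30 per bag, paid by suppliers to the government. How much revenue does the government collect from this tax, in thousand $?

Before the tax: set 432 − 5P = P + 30 → P* = $67, Q* = 97.
With the tax collected from suppliers, supply shifts: Qs = (P − 30) + 30.
New equilibrium: buyers pay $72, suppliers receive $42, Q = 72. (Wedge: Pb − Ps = 30.)
Revenue = t · Q = 30 · 72 = $2160.

Tax revenue = $2160 thousand.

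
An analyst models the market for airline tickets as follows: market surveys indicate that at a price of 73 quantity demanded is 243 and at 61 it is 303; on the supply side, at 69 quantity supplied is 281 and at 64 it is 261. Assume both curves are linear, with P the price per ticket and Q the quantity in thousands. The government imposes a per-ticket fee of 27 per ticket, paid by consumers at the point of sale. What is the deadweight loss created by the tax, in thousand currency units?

Deadweight loss = 810 thousand.

Demand slope: (303 − 243)/(61 − 73) = -5, so Qd = 608 − 5P.
Supply slope: (261 − 281)/(64 − 69) = 4, so Qs = 4P + 5.
Before the tax: set 608 − 5P = 4P + 5 → P* = 67, Q* = 273.
With the tax collected from consumers, demand (in seller-price terms) shifts: Qd = 608 − 5(P + 27).
New equilibrium: consumers pay 79, producers receive 52, Q = 213. (Wedge: Pb − Ps = 27.)
Quantity falls by |ΔQ| = |273 − 213| = 60.
DWL = ½ · t · |ΔQ| = ½ · 27 · 60 = 810.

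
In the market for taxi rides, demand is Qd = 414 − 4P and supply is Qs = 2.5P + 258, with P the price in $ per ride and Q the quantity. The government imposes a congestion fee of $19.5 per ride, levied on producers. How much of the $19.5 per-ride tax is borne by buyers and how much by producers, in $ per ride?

Before the tax: set 414 − 4P = 2.5P + 258 → P* = $24, Q* = 318.
With the tax collected from producers, supply shifts: Qs = 2.5(P − 19.5) + 258.
Solving gives Q = 288 with buyers paying $31.5 and producers receiving $12 (the $19.5 wedge).
Burden on buyers: $7.5; on producers: $12. (They sum to $19.5.)

Buyers bear $7.5 per ride; producers bear $12 per ride.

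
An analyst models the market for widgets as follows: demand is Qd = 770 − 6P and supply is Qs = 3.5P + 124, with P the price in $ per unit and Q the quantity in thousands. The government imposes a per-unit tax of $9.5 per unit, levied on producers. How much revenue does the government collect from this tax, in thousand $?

Tax revenue = $3239.5 thousand.

Without the tax, 770 − 6P = 3.5P + 124 gives 9.5P = 646, so P* = $68 and Q* = 362.
With the tax collected from producers, supply shifts: Qs = 3.5(P − 9.5) + 124.
New equilibrium: buyers pay $71.5, producers receive $62, Q = 341. (Wedge: Pb − Ps = 9.5.)
Revenue = t · Q = 9.5 · 341 = $3239.5.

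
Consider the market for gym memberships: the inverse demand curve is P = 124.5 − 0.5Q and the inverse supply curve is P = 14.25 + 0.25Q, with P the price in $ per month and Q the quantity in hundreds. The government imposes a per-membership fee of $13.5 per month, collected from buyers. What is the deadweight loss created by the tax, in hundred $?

Deadweight loss = $121.5 hundred.

Inverting to Q(P) form: Qd = 249 − 2P; Qs = 4P − 57.
Before the tax: set 249 − 2P = 4P − 57 → P* = $51, Q* = 147.
With the tax collected from buyers, demand (in seller-price terms) shifts: Qd = 249 − 2(P + 13.5).
New equilibrium: buyers pay $60, sellers receive $46.5, Q = 129. (Wedge: Pb − Ps = 13.5.)
Quantity falls by |ΔQ| = |147 − 129| = 18.
DWL = ½ · t · |ΔQ| = ½ · 13.5 · 18 = $121.5.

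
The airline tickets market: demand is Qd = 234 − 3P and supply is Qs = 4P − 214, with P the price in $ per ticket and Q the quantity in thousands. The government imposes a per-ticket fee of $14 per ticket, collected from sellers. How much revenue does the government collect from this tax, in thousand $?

Tax revenue = $252 thousand.

Before the tax: set 234 − 3P = 4P − 214 → P* = $64, Q* = 42.
With the tax collected from sellers, supply shifts: Qs = 4(P − 14) − 214.
Solving gives Q = 18 with consumers paying $72 and sellers receiving $58 (the $14 wedge).
Revenue = t · Q = 14 · 18 = $252.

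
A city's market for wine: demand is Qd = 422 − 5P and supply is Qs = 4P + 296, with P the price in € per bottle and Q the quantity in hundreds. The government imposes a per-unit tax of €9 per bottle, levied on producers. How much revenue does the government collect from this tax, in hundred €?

Tax revenue = €2988 hundred.

Without the tax, 422 − 5P = 4P + 296 gives 9P = 126, so P* = €14 and Q* = 352.
With the tax collected from producers, supply shifts: Qs = 4(P − 9) + 296.
Solving gives Q = 332 with buyers paying €18 and producers receiving €9 (the €9 wedge).
Revenue = t · Q = 9 · 332 = €2988.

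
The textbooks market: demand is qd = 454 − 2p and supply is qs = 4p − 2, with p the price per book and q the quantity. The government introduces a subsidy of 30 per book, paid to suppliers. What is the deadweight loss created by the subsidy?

Deadweight loss = 600.

Before the subsidy: set 454 − 2p = 4p − 2 → p* = 76, q* = 302.
With a per-unit subsidy paid to suppliers, each receives p + 30 per unit sold, so supply becomes qs = 4(p + 30) − 2.
New equilibrium: buyers pay 56, suppliers receive 86, q = 342. (Wedge: pb − ps = −30.)
Quantity rises by |ΔQ| = |302 − 342| = 40.
DWL = ½ · t · |ΔQ| = ½ · 30 · 40 = 600.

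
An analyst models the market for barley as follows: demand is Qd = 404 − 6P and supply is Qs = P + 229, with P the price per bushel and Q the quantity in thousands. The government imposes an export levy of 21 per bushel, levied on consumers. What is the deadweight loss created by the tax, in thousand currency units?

Deadweight loss = 189 thousand.

Before the tax: set 404 − 6P = P + 229 → P* = 25, Q* = 254.
With the tax collected from consumers, demand (in seller-price terms) shifts: Qd = 404 − 6(P + 21).
New equilibrium: consumers pay 28, producers receive 7, Q = 236. (Wedge: Pb − Ps = 21.)
Quantity falls by |ΔQ| = |254 − 236| = 18.
DWL = ½ · t · |ΔQ| = ½ · 21 · 18 = 189.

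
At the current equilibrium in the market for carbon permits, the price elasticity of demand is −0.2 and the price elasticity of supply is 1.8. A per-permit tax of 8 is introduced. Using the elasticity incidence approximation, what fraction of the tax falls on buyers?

Buyers' share ≈ 0.9.

Incidence ratio: buyers' share ≈ εs / (εs + |εd|) = 1.8 / (1.8 + 0.2) = 0.9.
Supply is the more elastic side, so buyers bear the larger share.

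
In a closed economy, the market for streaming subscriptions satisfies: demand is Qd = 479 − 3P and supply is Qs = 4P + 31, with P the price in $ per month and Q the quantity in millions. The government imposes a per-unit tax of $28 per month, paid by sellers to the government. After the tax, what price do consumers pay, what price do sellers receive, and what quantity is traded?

Consumers pay $80; sellers receive $52; quantity = 239.

Without the tax, 479 − 3P = 4P + 31 gives 7P = 448, so P* = $64 and Q* = 287.
With the tax collected from sellers, supply shifts: Qs = 4(P − 28) + 31.
Solving gives Q = 239 with consumers paying $80 and sellers receiving $52 (the $28 wedge).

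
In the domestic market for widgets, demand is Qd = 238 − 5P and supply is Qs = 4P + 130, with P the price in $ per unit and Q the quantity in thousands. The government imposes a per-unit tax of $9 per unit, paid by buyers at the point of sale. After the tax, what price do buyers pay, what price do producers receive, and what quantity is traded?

Before the tax: set 238 − 5P = 4P + 130 → P* = $12, Q* = 178.
With the tax collected from buyers, demand (in seller-price terms) shifts: Qd = 238 − 5(P + 9).
New equilibrium: buyers pay $16, producers receive $7, Q = 158. (Wedge: Pb − Ps = 9.)

Buyers pay $16; producers receive $7; quantity = 158.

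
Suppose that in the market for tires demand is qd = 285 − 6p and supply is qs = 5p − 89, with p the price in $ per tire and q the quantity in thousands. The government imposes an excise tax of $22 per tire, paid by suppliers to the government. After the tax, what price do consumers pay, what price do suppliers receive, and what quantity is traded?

Consumers pay $44; suppliers receive $22; quantity = 21.

Before the tax: set 285 − 6p = 5p − 89 → p* = $34, q* = 81.
With the tax collected from suppliers, supply shifts: qs = 5(p − 22) − 89.
New equilibrium: consumers pay $44, suppliers receive $22, q = 21. (Wedge: pb − ps = 22.)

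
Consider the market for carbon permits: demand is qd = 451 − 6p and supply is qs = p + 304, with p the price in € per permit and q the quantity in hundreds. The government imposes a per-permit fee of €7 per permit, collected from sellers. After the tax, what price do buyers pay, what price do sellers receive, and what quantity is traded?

Buyers pay €22; sellers receive €15; quantity = 319.

Without the tax, 451 − 6p = p + 304 gives 7p = 147, so p* = €21 and q* = 325.
With the tax collected from sellers, supply shifts: qs = (p − 7) + 304.
Solving gives q = 319 with buyers paying €22 and sellers receiving €15 (the €7 wedge).
The less price-elastic side of the market bears the larger share of a per-unit tax.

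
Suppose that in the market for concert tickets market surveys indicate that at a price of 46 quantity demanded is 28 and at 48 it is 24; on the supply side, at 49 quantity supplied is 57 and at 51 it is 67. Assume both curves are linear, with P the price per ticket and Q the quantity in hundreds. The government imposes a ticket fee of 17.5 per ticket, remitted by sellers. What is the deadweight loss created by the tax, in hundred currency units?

Demand slope: (24 − 28)/(48 − 46) = -2, so Qd = 120 − 2P.
Supply slope: (67 − 57)/(51 − 49) = 5, so Qs = 5P − 188.
Before the tax: set 120 − 2P = 5P − 188 → P* = 44, Q* = 32.
With the tax collected from sellers, supply shifts: Qs = 5(P − 17.5) − 188.
Solving gives Q = 7 with buyers paying 56.5 and sellers receiving 39 (the 17.5 wedge).
Quantity falls by |ΔQ| = |32 − 7| = 25.
DWL = ½ · t · |ΔQ| = ½ · 17.5 · 25 = 218.75.

Deadweight loss = 218.75 hundred.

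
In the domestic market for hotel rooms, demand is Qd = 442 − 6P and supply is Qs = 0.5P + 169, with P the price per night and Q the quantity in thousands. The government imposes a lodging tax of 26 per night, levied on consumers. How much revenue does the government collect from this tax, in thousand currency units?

Tax revenue = 4628 thousand.

Before the tax: set 442 − 6P = 0.5P + 169 → P* = 42, Q* = 190.
With the tax collected from consumers, demand (in seller-price terms) shifts: Qd = 442 − 6(P + 26).
New equilibrium: consumers pay 44, suppliers receive 18, Q = 178. (Wedge: Pb − Ps = 26.)
Revenue = t · Q = 26 · 178 = 4628.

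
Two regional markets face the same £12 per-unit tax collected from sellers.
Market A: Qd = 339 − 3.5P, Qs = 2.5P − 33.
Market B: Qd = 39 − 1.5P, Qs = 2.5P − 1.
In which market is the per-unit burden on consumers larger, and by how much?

Market B, by £2.5.

Market A: pre-tax P* = £62, Q* = 122; post-tax Q = 104.5; per-unit burden on consumers = £5.
Market B: pre-tax P* = £10, Q* = 24; post-tax Q = 12.75; per-unit burden on consumers = £7.5.
Difference: £5 vs £7.5 → market B is larger by £2.5.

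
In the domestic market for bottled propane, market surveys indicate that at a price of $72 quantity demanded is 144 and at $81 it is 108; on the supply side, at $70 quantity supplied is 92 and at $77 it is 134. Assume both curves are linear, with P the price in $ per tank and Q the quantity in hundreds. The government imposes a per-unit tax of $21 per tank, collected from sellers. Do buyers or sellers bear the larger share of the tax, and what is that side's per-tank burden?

Demand slope: (108 − 144)/(81 − 72) = -4, so Qd = 432 − 4P.
Supply slope: (134 − 92)/(77 − 70) = 6, so Qs = 6P − 328.
Without the tax, 432 − 4P = 6P − 328 gives 10P = 760, so P* = $76 and Q* = 128.
With the tax collected from sellers, supply shifts: Qs = 6(P − 21) − 328.
New equilibrium: buyers pay $88.6, sellers receive $67.6, Q = 77.6. (Wedge: Pb − Ps = 21.)
Per-tank burden: buyers $12.6, sellers $8.4.
Buyers take the larger share because demand is less price-elastic here (demand slope 4 vs supply slope 6).

Buyers bear the larger share: $12.6 per tank.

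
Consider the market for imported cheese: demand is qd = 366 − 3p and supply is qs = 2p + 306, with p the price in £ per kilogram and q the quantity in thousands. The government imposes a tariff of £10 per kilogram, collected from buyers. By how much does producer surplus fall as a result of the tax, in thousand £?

Producer surplus falls by £1944 thousand.

Before the tax: set 366 − 3p = 2p + 306 → p* = £12, q* = 330.
With the tax collected from buyers, demand (in seller-price terms) shifts: qd = 366 − 3(p + 10).
Solving gives q = 318 with buyers paying £16 and suppliers receiving £6 (the £10 wedge).
ΔPS is the trapezoid between Q = 318 and Q = 330 of height £6: ½ · (330 + 318) · 6 = £1944.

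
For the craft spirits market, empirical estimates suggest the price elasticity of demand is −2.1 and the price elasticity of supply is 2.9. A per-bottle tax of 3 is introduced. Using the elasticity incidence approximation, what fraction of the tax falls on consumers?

Incidence ratio: consumers' share ≈ εs / (εs + |εd|) = 2.9 / (2.9 + 2.1) = 0.58.
Supply is the more elastic side, so consumers bear the larger share.

Consumers' share ≈ 0.58.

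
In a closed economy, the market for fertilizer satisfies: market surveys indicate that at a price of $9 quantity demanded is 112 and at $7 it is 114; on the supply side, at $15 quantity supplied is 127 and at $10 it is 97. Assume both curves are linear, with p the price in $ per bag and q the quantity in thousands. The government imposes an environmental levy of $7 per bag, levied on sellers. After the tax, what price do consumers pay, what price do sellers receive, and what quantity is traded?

Demand slope: (114 − 112)/(7 − 9) = -1, so qd = 121 − p.
Supply slope: (97 − 127)/(10 − 15) = 6, so qs = 6p + 37.
Without the tax, 121 − p = 6p + 37 gives 7p = 84, so p* = $12 and q* = 109.
With the tax collected from sellers, supply shifts: qs = 6(p − 7) + 37.
New equilibrium: consumers pay $18, sellers receive $11, q = 103. (Wedge: pb − ps = 7.)
The less price-elastic side of the market bears the larger share of a per-unit tax.

Consumers pay $18; sellers receive $11; quantity = 103.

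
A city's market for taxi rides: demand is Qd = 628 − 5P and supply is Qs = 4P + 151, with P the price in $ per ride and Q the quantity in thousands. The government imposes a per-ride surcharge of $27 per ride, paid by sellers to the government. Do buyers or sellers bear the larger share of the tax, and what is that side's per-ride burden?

Sellers bear the larger share: $15 per ride.

Before the tax: set 628 − 5P = 4P + 151 → P* = $53, Q* = 363.
With the tax collected from sellers, supply shifts: Qs = 4(P − 27) + 151.
Solving gives Q = 303 with buyers paying $65 and sellers receiving $38 (the $27 wedge).
Per-ride burden: buyers $12, sellers $15.
Sellers take the larger share because supply is less price-elastic here (demand slope 5 vs supply slope 4).
The less price-elastic side of the market bears the larger share of a per-unit tax.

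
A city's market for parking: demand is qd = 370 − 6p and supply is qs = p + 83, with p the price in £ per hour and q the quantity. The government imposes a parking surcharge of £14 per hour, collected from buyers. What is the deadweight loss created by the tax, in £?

Before the tax: set 370 − 6p = p + 83 → p* = £41, q* = 124.
With the tax collected from buyers, demand (in seller-price terms) shifts: qd = 370 − 6(p + 14).
Solving gives q = 112 with buyers paying £43 and sellers receiving £29 (the £14 wedge).
Quantity falls by |ΔQ| = |124 − 112| = 12.
DWL = ½ · t · |ΔQ| = ½ · 14 · 12 = £84.

Deadweight loss = £84.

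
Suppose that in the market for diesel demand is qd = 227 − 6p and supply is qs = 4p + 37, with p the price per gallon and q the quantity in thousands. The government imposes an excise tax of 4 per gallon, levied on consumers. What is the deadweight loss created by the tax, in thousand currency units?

Deadweight loss = 19.2 thousand.

Without the tax, 227 − 6p = 4p + 37 gives 10p = 190, so p* = 19 and q* = 113.
With the tax collected from consumers, demand (in seller-price terms) shifts: qd = 227 − 6(p + 4).
New equilibrium: consumers pay 20.6, producers receive 16.6, q = 103.4. (Wedge: pb − ps = 4.)
Quantity falls by |ΔQ| = |113 − 103.4| = 9.6.
DWL = ½ · t · |ΔQ| = ½ · 4 · 9.6 = 19.2.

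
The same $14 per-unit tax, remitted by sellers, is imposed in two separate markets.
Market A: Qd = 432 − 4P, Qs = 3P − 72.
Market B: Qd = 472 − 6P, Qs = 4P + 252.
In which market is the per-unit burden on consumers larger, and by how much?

Market A, by $0.4.

Market A: pre-tax P* = $72, Q* = 144; post-tax Q = 120; per-unit burden on consumers = $6.
Market B: pre-tax P* = $22, Q* = 340; post-tax Q = 306.4; per-unit burden on consumers = $5.6.
Difference: $6 vs $5.6 → market A is larger by $0.4.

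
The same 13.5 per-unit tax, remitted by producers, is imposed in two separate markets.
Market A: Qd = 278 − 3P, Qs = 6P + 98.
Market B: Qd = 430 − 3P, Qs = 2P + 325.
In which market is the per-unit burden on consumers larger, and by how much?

Market A: pre-tax P* = 20, Q* = 218; post-tax Q = 191; per-unit burden on consumers = 9.
Market B: pre-tax P* = 21, Q* = 367; post-tax Q = 350.8; per-unit burden on consumers = 5.4.
Difference: 9 vs 5.4 → market A is larger by 3.6.

Market A, by 3.6.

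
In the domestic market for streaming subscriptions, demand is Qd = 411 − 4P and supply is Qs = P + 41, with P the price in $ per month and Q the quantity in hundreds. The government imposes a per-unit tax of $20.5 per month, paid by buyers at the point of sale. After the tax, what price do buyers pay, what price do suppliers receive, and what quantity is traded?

Buyers pay $78.1; suppliers receive $57.6; quantity = 98.6.

Before the tax: set 411 − 4P = P + 41 → P* = $74, Q* = 115.
With the tax collected from buyers, demand (in seller-price terms) shifts: Qd = 411 − 4(P + 20.5).
New equilibrium: buyers pay $78.1, suppliers receive $57.6, Q = 98.6. (Wedge: Pb − Ps = 20.5.)
The less price-elastic side of the market bears the larger share of a per-unit tax.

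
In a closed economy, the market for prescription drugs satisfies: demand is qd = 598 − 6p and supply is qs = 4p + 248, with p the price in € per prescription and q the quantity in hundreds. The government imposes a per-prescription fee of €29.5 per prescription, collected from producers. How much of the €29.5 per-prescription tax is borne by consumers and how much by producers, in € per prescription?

Consumers bear €11.8 per prescription; producers bear €17.7 per prescription.

Before the tax: set 598 − 6p = 4p + 248 → p* = €35, q* = 388.
With the tax collected from producers, supply shifts: qs = 4(p − 29.5) + 248.
Solving gives q = 317.2 with consumers paying €46.8 and producers receiving €17.3 (the €29.5 wedge).
Burden on consumers: €11.8; on producers: €17.7. (They sum to €29.5.)
The less price-elastic side of the market bears the larger share of a per-unit tax.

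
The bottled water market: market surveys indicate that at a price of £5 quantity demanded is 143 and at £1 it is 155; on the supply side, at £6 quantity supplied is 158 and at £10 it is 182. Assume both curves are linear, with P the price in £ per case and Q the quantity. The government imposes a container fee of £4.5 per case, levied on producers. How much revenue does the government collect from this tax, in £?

Demand slope: (155 − 143)/(1 − 5) = -3, so Qd = 158 − 3P.
Supply slope: (182 − 158)/(10 − 6) = 6, so Qs = 6P + 122.
Before the tax: set 158 − 3P = 6P + 122 → P* = £4, Q* = 146.
With the tax collected from producers, supply shifts: Qs = 6(P − 4.5) + 122.
New equilibrium: buyers pay £7, producers receive £2.5, Q = 137. (Wedge: Pb − Ps = 4.5.)
Revenue = t · Q = 4.5 · 137 = £616.5.

Tax revenue = £616.5.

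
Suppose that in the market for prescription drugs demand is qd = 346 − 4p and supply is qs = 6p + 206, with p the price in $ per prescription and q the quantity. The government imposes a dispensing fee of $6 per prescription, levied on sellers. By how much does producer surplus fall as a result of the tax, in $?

Producer surplus falls by $678.72.

Before the tax: set 346 − 4p = 6p + 206 → p* = $14, q* = 290.
With the tax collected from sellers, supply shifts: qs = 6(p − 6) + 206.
New equilibrium: buyers pay $17.6, sellers receive $11.6, q = 275.6. (Wedge: pb − ps = 6.)
ΔPS is the trapezoid between Q = 275.6 and Q = 290 of height $2.4: ½ · (290 + 275.6) · 2.4 = $678.72.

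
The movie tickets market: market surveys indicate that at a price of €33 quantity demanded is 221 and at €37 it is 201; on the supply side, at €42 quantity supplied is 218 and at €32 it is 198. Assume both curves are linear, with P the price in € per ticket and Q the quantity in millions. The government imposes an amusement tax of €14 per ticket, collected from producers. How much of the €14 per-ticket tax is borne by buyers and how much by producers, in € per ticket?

Demand slope: (201 − 221)/(37 − 33) = -5, so Qd = 386 − 5P.
Supply slope: (198 − 218)/(32 − 42) = 2, so Qs = 2P + 134.
Before the tax: set 386 − 5P = 2P + 134 → P* = €36, Q* = 206.
With the tax collected from producers, supply shifts: Qs = 2(P − 14) + 134.
Solving gives Q = 186 with buyers paying €40 and producers receiving €26 (the €14 wedge).
Burden on buyers: €4; on producers: €10. (They sum to €14.)

Buyers bear €4 per ticket; producers bear €10 per ticket.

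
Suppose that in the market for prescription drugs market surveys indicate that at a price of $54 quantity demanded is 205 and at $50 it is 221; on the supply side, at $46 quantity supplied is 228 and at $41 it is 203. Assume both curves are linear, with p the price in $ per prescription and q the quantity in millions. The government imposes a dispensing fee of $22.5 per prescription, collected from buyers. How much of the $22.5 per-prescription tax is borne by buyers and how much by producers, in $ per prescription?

Buyers bear $12.5 per prescription; producers bear $10 per prescription.

Demand slope: (221 − 205)/(50 − 54) = -4, so qd = 421 − 4p.
Supply slope: (203 − 228)/(41 − 46) = 5, so qs = 5p − 2.
Without the tax, 421 − 4p = 5p − 2 gives 9p = 423, so p* = $47 and q* = 233.
With the tax collected from buyers, demand (in seller-price terms) shifts: qd = 421 − 4(p + 22.5).
New equilibrium: buyers pay $59.5, producers receive $37, q = 183. (Wedge: pb − ps = 22.5.)
Burden on buyers: $12.5; on producers: $10. (They sum to $22.5.)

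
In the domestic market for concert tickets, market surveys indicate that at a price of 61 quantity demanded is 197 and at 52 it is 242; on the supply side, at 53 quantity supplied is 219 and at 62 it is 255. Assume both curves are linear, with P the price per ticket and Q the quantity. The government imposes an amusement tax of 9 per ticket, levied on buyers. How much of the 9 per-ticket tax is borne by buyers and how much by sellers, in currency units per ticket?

Demand slope: (242 − 197)/(52 − 61) = -5, so Qd = 502 − 5P.
Supply slope: (255 − 219)/(62 − 53) = 4, so Qs = 4P + 7.
Before the tax: set 502 − 5P = 4P + 7 → P* = 55, Q* = 227.
With the tax collected from buyers, demand (in seller-price terms) shifts: Qd = 502 − 5(P + 9).
New equilibrium: buyers pay 59, sellers receive 50, Q = 207. (Wedge: Pb − Ps = 9.)
Burden on buyers: 4; on sellers: 5. (They sum to 9.)
The less price-elastic side of the market bears the larger share of a per-unit tax.

Buyers bear 4 per ticket; sellers bear 5 per ticket.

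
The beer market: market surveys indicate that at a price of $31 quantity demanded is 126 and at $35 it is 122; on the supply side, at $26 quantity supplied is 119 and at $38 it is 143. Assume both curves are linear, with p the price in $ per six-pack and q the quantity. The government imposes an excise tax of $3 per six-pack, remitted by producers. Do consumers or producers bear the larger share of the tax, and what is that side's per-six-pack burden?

Demand slope: (122 − 126)/(35 − 31) = -1, so qd = 157 − p.
Supply slope: (143 − 119)/(38 − 26) = 2, so qs = 2p + 67.
Before the tax: set 157 − p = 2p + 67 → p* = $30, q* = 127.
With the tax collected from producers, supply shifts: qs = 2(p − 3) + 67.
New equilibrium: consumers pay $32, producers receive $29, q = 125. (Wedge: pb − ps = 3.)
Per-six-pack burden: consumers $2, producers $1.
Consumers take the larger share because demand is less price-elastic here (demand slope 1 vs supply slope 2).

Consumers bear the larger share: $2 per six-pack.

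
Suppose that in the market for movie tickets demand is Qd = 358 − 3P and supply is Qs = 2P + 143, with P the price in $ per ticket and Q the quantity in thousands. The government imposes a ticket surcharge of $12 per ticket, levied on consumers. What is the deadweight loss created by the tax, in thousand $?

Deadweight loss = $86.4 thousand.

Before the tax: set 358 − 3P = 2P + 143 → P* = $43, Q* = 229.
With the tax collected from consumers, demand (in seller-price terms) shifts: Qd = 358 − 3(P + 12).
New equilibrium: consumers pay $47.8, suppliers receive $35.8, Q = 214.6. (Wedge: Pb − Ps = 12.)
Quantity falls by |ΔQ| = |229 − 214.6| = 14.4.
DWL = ½ · t · |ΔQ| = ½ · 12 · 14.4 = $86.4.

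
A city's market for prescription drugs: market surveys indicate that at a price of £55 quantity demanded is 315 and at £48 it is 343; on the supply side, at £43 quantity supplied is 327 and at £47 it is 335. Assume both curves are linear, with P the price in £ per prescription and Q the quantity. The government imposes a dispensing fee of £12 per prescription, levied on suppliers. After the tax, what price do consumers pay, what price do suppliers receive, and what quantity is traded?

Demand slope: (343 − 315)/(48 − 55) = -4, so Qd = 535 − 4P.
Supply slope: (335 − 327)/(47 − 43) = 2, so Qs = 2P + 241.
Without the tax, 535 − 4P = 2P + 241 gives 6P = 294, so P* = £49 and Q* = 339.
With the tax collected from suppliers, supply shifts: Qs = 2(P − 12) + 241.
Solving gives Q = 323 with consumers paying £53 and suppliers receiving £41 (the £12 wedge).

Consumers pay £53; suppliers receive £41; quantity = 323.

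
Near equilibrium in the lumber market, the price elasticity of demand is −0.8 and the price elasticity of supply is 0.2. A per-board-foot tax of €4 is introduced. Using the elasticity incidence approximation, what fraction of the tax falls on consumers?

Consumers' share ≈ 0.2.

Incidence ratio: consumers' share ≈ εs / (εs + |εd|) = 0.2 / (0.2 + 0.8) = 0.2.
Supply is the less elastic side, so consumers bear the smaller share.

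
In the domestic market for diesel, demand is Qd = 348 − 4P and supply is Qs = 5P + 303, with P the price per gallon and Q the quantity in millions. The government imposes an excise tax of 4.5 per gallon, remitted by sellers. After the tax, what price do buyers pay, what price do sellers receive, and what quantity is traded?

Buyers pay 7.5; sellers receive 3; quantity = 318.

Without the tax, 348 − 4P = 5P + 303 gives 9P = 45, so P* = 5 and Q* = 328.
With the tax collected from sellers, supply shifts: Qs = 5(P − 4.5) + 303.
Solving gives Q = 318 with buyers paying 7.5 and sellers receiving 3 (the 4.5 wedge).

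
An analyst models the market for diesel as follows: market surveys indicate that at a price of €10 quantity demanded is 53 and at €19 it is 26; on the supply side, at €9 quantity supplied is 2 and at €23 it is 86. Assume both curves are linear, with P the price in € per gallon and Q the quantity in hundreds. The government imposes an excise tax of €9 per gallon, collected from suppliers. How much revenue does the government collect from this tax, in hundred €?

Demand slope: (26 − 53)/(19 − 10) = -3, so Qd = 83 − 3P.
Supply slope: (86 − 2)/(23 − 9) = 6, so Qs = 6P − 52.
Without the tax, 83 − 3P = 6P − 52 gives 9P = 135, so P* = €15 and Q* = 38.
With the tax collected from suppliers, supply shifts: Qs = 6(P − 9) − 52.
Solving gives Q = 20 with buyers paying €21 and suppliers receiving €12 (the €9 wedge).
Revenue = t · Q = 9 · 20 = €180.

Tax revenue = €180 hundred.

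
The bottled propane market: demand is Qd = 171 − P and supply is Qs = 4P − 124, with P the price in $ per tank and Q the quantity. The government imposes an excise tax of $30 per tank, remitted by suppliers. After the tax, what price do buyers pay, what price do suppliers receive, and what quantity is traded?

Buyers pay $83; suppliers receive $53; quantity = 88.

Without the tax, 171 − P = 4P − 124 gives 5P = 295, so P* = $59 and Q* = 112.
With the tax collected from suppliers, supply shifts: Qs = 4(P − 30) − 124.
New equilibrium: buyers pay $83, suppliers receive $53, Q = 88. (Wedge: Pb − Ps = 30.)
The less price-elastic side of the market bears the larger share of a per-unit tax.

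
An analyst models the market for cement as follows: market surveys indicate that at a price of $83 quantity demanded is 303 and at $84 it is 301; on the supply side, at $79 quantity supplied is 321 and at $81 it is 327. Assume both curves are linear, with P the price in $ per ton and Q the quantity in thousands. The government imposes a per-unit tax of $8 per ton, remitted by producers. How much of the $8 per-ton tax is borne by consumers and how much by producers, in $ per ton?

Consumers bear $4.8 per ton; producers bear $3.2 per ton.

Demand slope: (301 − 303)/(84 − 83) = -2, so Qd = 469 − 2P.
Supply slope: (327 − 321)/(81 − 79) = 3, so Qs = 3P + 84.
Before the tax: set 469 − 2P = 3P + 84 → P* = $77, Q* = 315.
With the tax collected from producers, supply shifts: Qs = 3(P − 8) + 84.
Solving gives Q = 305.4 with consumers paying $81.8 and producers receiving $73.8 (the $8 wedge).
Burden on consumers: $4.8; on producers: $3.2. (They sum to $8.)
The less price-elastic side of the market bears the larger share of a per-unit tax.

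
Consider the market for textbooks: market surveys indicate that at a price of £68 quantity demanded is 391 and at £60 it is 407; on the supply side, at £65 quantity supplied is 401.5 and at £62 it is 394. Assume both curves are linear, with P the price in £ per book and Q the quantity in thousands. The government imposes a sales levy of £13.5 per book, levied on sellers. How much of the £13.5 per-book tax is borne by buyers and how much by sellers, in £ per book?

Buyers bear £7.5 per book; sellers bear £6 per book.

Demand slope: (407 − 391)/(60 − 68) = -2, so Qd = 527 − 2P.
Supply slope: (394 − 401.5)/(62 − 65) = 2.5, so Qs = 2.5P + 239.
Before the tax: set 527 − 2P = 2.5P + 239 → P* = £64, Q* = 399.
With the tax collected from sellers, supply shifts: Qs = 2.5(P − 13.5) + 239.
New equilibrium: buyers pay £71.5, sellers receive £58, Q = 384. (Wedge: Pb − Ps = 13.5.)
Burden on buyers: £7.5; on sellers: £6. (They sum to £13.5.)
The less price-elastic side of the market bears the larger share of a per-unit tax.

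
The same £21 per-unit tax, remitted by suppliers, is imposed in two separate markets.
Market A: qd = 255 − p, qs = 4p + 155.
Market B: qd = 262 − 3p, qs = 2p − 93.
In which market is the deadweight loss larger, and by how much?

Market B, by £88.2.

Market A: pre-tax p* = £20, q* = 235; post-tax q = 218.2; deadweight loss = £176.4.
Market B: pre-tax p* = £71, q* = 49; post-tax q = 23.8; deadweight loss = £264.6.
Difference: £176.4 vs £264.6 → market B is larger by £88.2.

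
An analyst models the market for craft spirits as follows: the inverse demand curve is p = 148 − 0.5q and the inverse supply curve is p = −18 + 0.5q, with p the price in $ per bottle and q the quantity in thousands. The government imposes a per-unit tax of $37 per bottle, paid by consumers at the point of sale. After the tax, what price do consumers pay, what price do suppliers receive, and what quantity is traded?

Consumers pay $83.5; suppliers receive $46.5; quantity = 129.

Rewrite in direct form: qd = 296 − 2p and qs = 2p + 36.
Before the tax: set 296 − 2p = 2p + 36 → p* = $65, q* = 166.
With the tax collected from consumers, demand (in seller-price terms) shifts: qd = 296 − 2(p + 37).
Solving gives q = 129 with consumers paying $83.5 and suppliers receiving $46.5 (the $37 wedge).
The less price-elastic side of the market bears the larger share of a per-unit tax.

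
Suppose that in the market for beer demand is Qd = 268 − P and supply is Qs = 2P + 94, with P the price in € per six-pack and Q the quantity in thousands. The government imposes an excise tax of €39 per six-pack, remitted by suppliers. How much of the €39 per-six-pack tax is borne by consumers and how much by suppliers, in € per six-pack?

Without the tax, 268 − P = 2P + 94 gives 3P = 174, so P* = €58 and Q* = 210.
With the tax collected from suppliers, supply shifts: Qs = 2(P − 39) + 94.
Solving gives Q = 184 with consumers paying €84 and suppliers receiving €45 (the €39 wedge).
Burden on consumers: €26; on suppliers: €13. (They sum to €39.)

Consumers bear €26 per six-pack; suppliers bear €13 per six-pack.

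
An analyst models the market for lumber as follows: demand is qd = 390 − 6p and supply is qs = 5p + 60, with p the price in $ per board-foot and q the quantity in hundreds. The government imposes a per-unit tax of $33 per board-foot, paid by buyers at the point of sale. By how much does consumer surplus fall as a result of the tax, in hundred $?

Consumer surplus falls by $2475 hundred.

Without the tax, 390 − 6p = 5p + 60 gives 11p = 330, so p* = $30 and q* = 210.
With the tax collected from buyers, demand (in seller-price terms) shifts: qd = 390 − 6(p + 33).
Solving gives q = 120 with buyers paying $45 and sellers receiving $12 (the $33 wedge).
ΔCS is the trapezoid between Q = 120 and Q = 210 of height $15: ½ · (210 + 120) · 15 = $2475.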